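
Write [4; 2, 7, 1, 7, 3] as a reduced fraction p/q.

1873/419

Using pₖ = aₖpₖ₋₁ + pₖ₋₂ and qₖ = aₖqₖ₋₁ + qₖ₋₂:
  k=0: a=4, p=4, q=1
  k=1: a=2, p=9, q=2
  k=2: a=7, p=67, q=15
  k=3: a=1, p=76, q=17
  k=4: a=7, p=599, q=134
  k=5: a=3, p=1873, q=419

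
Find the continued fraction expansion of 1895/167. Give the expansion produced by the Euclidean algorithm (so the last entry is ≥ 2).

[11; 2, 1, 7, 3, 2]

1895 = 11×167 + 58
167 = 2×58 + 51
58 = 1×51 + 7
51 = 7×7 + 2
7 = 3×2 + 1
2 = 2×1 + 0  (stop)
So 1895/167 = [11; 2, 1, 7, 3, 2].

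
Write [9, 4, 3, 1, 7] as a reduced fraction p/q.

1219/132

Using pₖ = aₖpₖ₋₁ + pₖ₋₂ and qₖ = aₖqₖ₋₁ + qₖ₋₂:
  k=0: a=9, p=9, q=1
  k=1: a=4, p=37, q=4
  k=2: a=3, p=120, q=13
  k=3: a=1, p=157, q=17
  k=4: a=7, p=1219, q=132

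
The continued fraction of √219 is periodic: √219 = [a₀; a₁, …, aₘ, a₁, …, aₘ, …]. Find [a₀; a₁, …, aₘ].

a₀ = ⌊√219⌋ = 14.
With m₀=0, d₀=1 and mₖ₊₁ = dₖaₖ − mₖ, dₖ₊₁ = (n − mₖ₊₁²)/dₖ, aₖ₊₁ = ⌊(a₀+mₖ₊₁)/dₖ₊₁⌋:
  k=1: m=14, d=23, a=1
  k=2: m=9, d=6, a=3
  k=3: m=9, d=23, a=1
  k=4: m=14, d=1, a=28
d=1 and a=2a₀=28 at k=4, so the next step gives (m, d) = (14, 23) again — its k=1 value — and the period has length 4.

[14; 1, 3, 1, 28]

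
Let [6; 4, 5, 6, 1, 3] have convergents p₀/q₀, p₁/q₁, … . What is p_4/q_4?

Using pₖ = aₖpₖ₋₁ + pₖ₋₂, qₖ = aₖqₖ₋₁ + qₖ₋₂ (with p₋₁=1, p₋₂=0, q₋₁=0, q₋₂=1):
  k=0: a=6, p=6, q=1
  k=1: a=4, p=25, q=4
  k=2: a=5, p=131, q=21
  k=3: a=6, p=811, q=130
  k=4: a=1, p=942, q=151

942/151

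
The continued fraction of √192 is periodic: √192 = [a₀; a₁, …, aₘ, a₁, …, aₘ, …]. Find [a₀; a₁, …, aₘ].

a₀ = ⌊√192⌋ = 13.
With m₀=0, d₀=1 and mₖ₊₁ = dₖaₖ − mₖ, dₖ₊₁ = (n − mₖ₊₁²)/dₖ, aₖ₊₁ = ⌊(a₀+mₖ₊₁)/dₖ₊₁⌋:
  k=1: m=13, d=23, a=1
  k=2: m=10, d=4, a=5
  k=3: m=10, d=23, a=1
  k=4: m=13, d=1, a=26
d=1 and a=2a₀=26 at k=4, so the next step gives (m, d) = (13, 23) again — its k=1 value — and the period has length 4.

[13; 1, 5, 1, 26]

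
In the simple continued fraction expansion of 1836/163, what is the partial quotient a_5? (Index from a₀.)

3

1836 = 11·163 + 43   →  a_0 = 11
163 = 3·43 + 34   →  a_1 = 3
43 = 1·34 + 9   →  a_2 = 1
34 = 3·9 + 7   →  a_3 = 3
9 = 1·7 + 2   →  a_4 = 1
7 = 3·2 + 1   →  a_5 = 3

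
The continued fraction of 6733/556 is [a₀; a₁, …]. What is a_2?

8

6733 = 12·556 + 61   →  a_0 = 12
556 = 9·61 + 7   →  a_1 = 9
61 = 8·7 + 5   →  a_2 = 8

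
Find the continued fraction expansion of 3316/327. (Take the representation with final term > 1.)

3316 = 10*327 + 46
327 = 7*46 + 5
46 = 9*5 + 1
5 = 5*1 + 0  (stop)
So 3316/327 = [10; 7, 9, 5].

[10; 7, 9, 5]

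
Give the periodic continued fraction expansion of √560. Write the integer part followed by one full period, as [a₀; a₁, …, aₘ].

a₀ = ⌊√560⌋ = 23.
With m₀=0, d₀=1 and mₖ₊₁ = dₖaₖ − mₖ, dₖ₊₁ = (n − mₖ₊₁²)/dₖ, aₖ₊₁ = ⌊(a₀+mₖ₊₁)/dₖ₊₁⌋:
  k=1: m=23, d=31, a=1
  k=2: m=8, d=16, a=1
  k=3: m=8, d=31, a=1
  k=4: m=23, d=1, a=46
d=1 and a=2a₀=46 at k=4, so the next step gives (m, d) = (23, 31) again — its k=1 value — and the period has length 4.

[23; 1, 1, 1, 46]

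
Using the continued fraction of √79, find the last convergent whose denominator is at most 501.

√79 = [8; 1, 7, 1, 16, …] (period length 4).
Convergents:
  p_0/q_0 = 8/1
  p_1/q_1 = 9/1
  p_2/q_2 = 71/8
  p_3/q_3 = 80/9
  p_4/q_4 = 1351/152
  p_5/q_5 = 1431/161
  p_6/q_6 = 11368/1279
q_5 = 161 ≤ 501 < 1279 = q_6, so the answer is 1431/161.

1431/161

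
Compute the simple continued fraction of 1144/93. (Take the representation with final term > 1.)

[12; 3, 3, 9]

1144 = 12*93 + 28
93 = 3*28 + 9
28 = 3*9 + 1
9 = 9*1 + 0  (stop)
So 1144/93 = [12; 3, 3, 9].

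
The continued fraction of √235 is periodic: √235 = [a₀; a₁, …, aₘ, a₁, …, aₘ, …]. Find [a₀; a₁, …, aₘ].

a₀ = ⌊√235⌋ = 15.
With m₀=0, d₀=1 and mₖ₊₁ = dₖaₖ − mₖ, dₖ₊₁ = (n − mₖ₊₁²)/dₖ, aₖ₊₁ = ⌊(a₀+mₖ₊₁)/dₖ₊₁⌋:
  k=1: m=15, d=10, a=3
  k=2: m=15, d=1, a=30
d=1 and a=2a₀=30 at k=2, so the next step gives (m, d) = (15, 10) again — its k=1 value — and the period has length 2.

[15; 3, 30]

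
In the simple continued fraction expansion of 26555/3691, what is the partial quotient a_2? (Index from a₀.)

26555 = 7·3691 + 718   →  a_0 = 7
3691 = 5·718 + 101   →  a_1 = 5
718 = 7·101 + 11   →  a_2 = 7

7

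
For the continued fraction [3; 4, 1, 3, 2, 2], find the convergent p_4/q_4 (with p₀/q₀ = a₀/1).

138/43

Using pₖ = aₖpₖ₋₁ + pₖ₋₂, qₖ = aₖqₖ₋₁ + qₖ₋₂ (with p₋₁=1, p₋₂=0, q₋₁=0, q₋₂=1):
  k=0: a=3, p=3, q=1
  k=1: a=4, p=13, q=4
  k=2: a=1, p=16, q=5
  k=3: a=3, p=61, q=19
  k=4: a=2, p=138, q=43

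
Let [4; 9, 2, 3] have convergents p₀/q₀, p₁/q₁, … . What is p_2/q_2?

78/19

Using pₖ = aₖpₖ₋₁ + pₖ₋₂, qₖ = aₖqₖ₋₁ + qₖ₋₂ (with p₋₁=1, p₋₂=0, q₋₁=0, q₋₂=1):
  k=0: a=4, p=4, q=1
  k=1: a=9, p=37, q=9
  k=2: a=2, p=78, q=19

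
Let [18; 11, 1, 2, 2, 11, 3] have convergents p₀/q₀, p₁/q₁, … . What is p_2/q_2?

217/12

Using pₖ = aₖpₖ₋₁ + pₖ₋₂, qₖ = aₖqₖ₋₁ + qₖ₋₂ (with p₋₁=1, p₋₂=0, q₋₁=0, q₋₂=1):
  k=0: a=18, p=18, q=1
  k=1: a=11, p=199, q=11
  k=2: a=1, p=217, q=12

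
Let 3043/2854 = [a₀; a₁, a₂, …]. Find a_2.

3043 = 1·2854 + 189   →  a_0 = 1
2854 = 15·189 + 19   →  a_1 = 15
189 = 9·19 + 18   →  a_2 = 9

9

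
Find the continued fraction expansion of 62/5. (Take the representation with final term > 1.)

[12; 2, 2]

62 = 12·5 + 2
5 = 2·2 + 1
2 = 2·1 + 0  (stop)
So 62/5 = [12; 2, 2].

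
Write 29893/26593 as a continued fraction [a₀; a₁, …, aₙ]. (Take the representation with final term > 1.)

29893 = 1×26593 + 3300
26593 = 8×3300 + 193
3300 = 17×193 + 19
193 = 10×19 + 3
19 = 6×3 + 1
3 = 3×1 + 0  (stop)
So 29893/26593 = [1; 8, 17, 10, 6, 3].

[1; 8, 17, 10, 6, 3]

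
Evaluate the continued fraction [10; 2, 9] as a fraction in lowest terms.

Fold from the inside: start with 9/1.
  2 + 1/9 = 19/9
  10 + 9/19 = 199/19

199/19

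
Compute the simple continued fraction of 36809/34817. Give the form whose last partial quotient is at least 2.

36809 = 1*34817 + 1992
34817 = 17*1992 + 953
1992 = 2*953 + 86
953 = 11*86 + 7
86 = 12*7 + 2
7 = 3*2 + 1
2 = 2*1 + 0  (stop)
So 36809/34817 = [1; 17, 2, 11, 12, 3, 2].

[1; 17, 2, 11, 12, 3, 2]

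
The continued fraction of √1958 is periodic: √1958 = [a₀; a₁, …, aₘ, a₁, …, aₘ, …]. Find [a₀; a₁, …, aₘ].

a₀ = ⌊√1958⌋ = 44.
With m₀=0, d₀=1 and mₖ₊₁ = dₖaₖ − mₖ, dₖ₊₁ = (n − mₖ₊₁²)/dₖ, aₖ₊₁ = ⌊(a₀+mₖ₊₁)/dₖ₊₁⌋:
  k=1: m=44, d=22, a=4
  k=2: m=44, d=1, a=88
d=1 and a=2a₀=88 at k=2, so the next step gives (m, d) = (44, 22) again — its k=1 value — and the period has length 2.

[44; 4, 88]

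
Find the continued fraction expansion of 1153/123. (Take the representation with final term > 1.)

[9; 2, 1, 2, 15]

1153 = 9*123 + 46
123 = 2*46 + 31
46 = 1*31 + 15
31 = 2*15 + 1
15 = 15*1 + 0  (stop)
So 1153/123 = [9; 2, 1, 2, 15].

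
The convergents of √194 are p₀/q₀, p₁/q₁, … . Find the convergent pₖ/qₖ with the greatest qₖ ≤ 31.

√194 = [13; 1, 12, 1, 26, …] (period length 4).
Convergents:
  p_0/q_0 = 13/1
  p_1/q_1 = 14/1
  p_2/q_2 = 181/13
  p_3/q_3 = 195/14
  p_4/q_4 = 5251/377
q_3 = 14 ≤ 31 < 377 = q_4, so the answer is 195/14.

195/14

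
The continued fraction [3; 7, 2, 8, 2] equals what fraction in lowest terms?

Fold from the inside: start with 2/1.
  8 + 1/2 = 17/2
  2 + 2/17 = 36/17
  7 + 17/36 = 269/36
  3 + 36/269 = 843/269

843/269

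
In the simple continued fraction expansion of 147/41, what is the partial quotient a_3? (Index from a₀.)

147 = 3·41 + 24   →  a_0 = 3
41 = 1·24 + 17   →  a_1 = 1
24 = 1·17 + 7   →  a_2 = 1
17 = 2·7 + 3   →  a_3 = 2

2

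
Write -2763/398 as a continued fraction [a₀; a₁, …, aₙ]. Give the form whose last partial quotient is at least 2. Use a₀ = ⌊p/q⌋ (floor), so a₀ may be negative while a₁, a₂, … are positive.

-2763 = -7·398 + 23
398 = 17·23 + 7
23 = 3·7 + 2
7 = 3·2 + 1
2 = 2·1 + 0  (stop)
So -2763/398 = [-7; 17, 3, 3, 2].

[-7; 17, 3, 3, 2]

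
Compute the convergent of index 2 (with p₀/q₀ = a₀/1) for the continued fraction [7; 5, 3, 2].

Using pₖ = aₖpₖ₋₁ + pₖ₋₂, qₖ = aₖqₖ₋₁ + qₖ₋₂ (with p₋₁=1, p₋₂=0, q₋₁=0, q₋₂=1):
  k=0: a=7, p=7, q=1
  k=1: a=5, p=36, q=5
  k=2: a=3, p=115, q=16

115/16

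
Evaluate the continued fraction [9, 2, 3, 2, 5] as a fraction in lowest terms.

Fold from the inside: start with 5/1.
  2 + 1/5 = 11/5
  3 + 5/11 = 38/11
  2 + 11/38 = 87/38
  9 + 38/87 = 821/87

821/87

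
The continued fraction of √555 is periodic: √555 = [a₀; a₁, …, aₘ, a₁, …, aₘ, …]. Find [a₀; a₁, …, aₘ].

[23; 1, 1, 3, 1, 3, 1, 1, 46]

a₀ = ⌊√555⌋ = 23.
With m₀=0, d₀=1 and mₖ₊₁ = dₖaₖ − mₖ, dₖ₊₁ = (n − mₖ₊₁²)/dₖ, aₖ₊₁ = ⌊(a₀+mₖ₊₁)/dₖ₊₁⌋:
  k=1: m=23, d=26, a=1
  k=2: m=3, d=21, a=1
  k=3: m=18, d=11, a=3
  k=4: m=15, d=30, a=1
  k=5: m=15, d=11, a=3
  k=6: m=18, d=21, a=1
  k=7: m=3, d=26, a=1
  k=8: m=23, d=1, a=46
d=1 and a=2a₀=46 at k=8, so the next step gives (m, d) = (23, 26) again — its k=1 value — and the period has length 8.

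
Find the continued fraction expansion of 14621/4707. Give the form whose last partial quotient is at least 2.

14621 = 3*4707 + 500
4707 = 9*500 + 207
500 = 2*207 + 86
207 = 2*86 + 35
86 = 2*35 + 16
35 = 2*16 + 3
16 = 5*3 + 1
3 = 3*1 + 0  (stop)
So 14621/4707 = [3; 9, 2, 2, 2, 2, 5, 3].

[3; 9, 2, 2, 2, 2, 5, 3]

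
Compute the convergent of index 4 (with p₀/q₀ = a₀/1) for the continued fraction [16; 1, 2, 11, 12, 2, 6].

Using pₖ = aₖpₖ₋₁ + pₖ₋₂, qₖ = aₖqₖ₋₁ + qₖ₋₂ (with p₋₁=1, p₋₂=0, q₋₁=0, q₋₂=1):
  k=0: a=16, p=16, q=1
  k=1: a=1, p=17, q=1
  k=2: a=2, p=50, q=3
  k=3: a=11, p=567, q=34
  k=4: a=12, p=6854, q=411

6854/411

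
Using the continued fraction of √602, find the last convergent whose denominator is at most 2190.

√602 = [24; 1, 1, 6, 1, 1, 48, …] (period length 6).
Convergents:
  p_0/q_0 = 24/1
  p_1/q_1 = 25/1
  p_2/q_2 = 49/2
  p_3/q_3 = 319/13
  p_4/q_4 = 368/15
  p_5/q_5 = 687/28
  p_6/q_6 = 33344/1359
  p_7/q_7 = 34031/1387
  p_8/q_8 = 67375/2746
q_7 = 1387 ≤ 2190 < 2746 = q_8, so the answer is 34031/1387.

34031/1387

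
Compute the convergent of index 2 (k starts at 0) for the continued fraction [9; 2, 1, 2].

28/3

Using pₖ = aₖpₖ₋₁ + pₖ₋₂, qₖ = aₖqₖ₋₁ + qₖ₋₂ (with p₋₁=1, p₋₂=0, q₋₁=0, q₋₂=1):
  k=0: a=9, p=9, q=1
  k=1: a=2, p=19, q=2
  k=2: a=1, p=28, q=3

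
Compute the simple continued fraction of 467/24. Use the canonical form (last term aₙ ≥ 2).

467 = 19×24 + 11
24 = 2×11 + 2
11 = 5×2 + 1
2 = 2×1 + 0  (stop)
So 467/24 = [19; 2, 5, 2].

[19; 2, 5, 2]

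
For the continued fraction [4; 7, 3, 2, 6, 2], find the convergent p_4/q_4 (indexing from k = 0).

Using pₖ = aₖpₖ₋₁ + pₖ₋₂, qₖ = aₖqₖ₋₁ + qₖ₋₂ (with p₋₁=1, p₋₂=0, q₋₁=0, q₋₂=1):
  k=0: a=4, p=4, q=1
  k=1: a=7, p=29, q=7
  k=2: a=3, p=91, q=22
  k=3: a=2, p=211, q=51
  k=4: a=6, p=1357, q=328

1357/328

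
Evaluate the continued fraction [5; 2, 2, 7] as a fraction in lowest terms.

Using pₖ = aₖpₖ₋₁ + pₖ₋₂ and qₖ = aₖqₖ₋₁ + qₖ₋₂:
  k=0: a=5, p=5, q=1
  k=1: a=2, p=11, q=2
  k=2: a=2, p=27, q=5
  k=3: a=7, p=200, q=37

200/37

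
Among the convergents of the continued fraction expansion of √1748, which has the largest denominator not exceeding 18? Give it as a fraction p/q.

√1748 = [41; 1, 4, 4, 4, 1, 82, …] (period length 6).
Convergents:
  p_0/q_0 = 41/1
  p_1/q_1 = 42/1
  p_2/q_2 = 209/5
  p_3/q_3 = 878/21
q_2 = 5 ≤ 18 < 21 = q_3, so the answer is 209/5.

209/5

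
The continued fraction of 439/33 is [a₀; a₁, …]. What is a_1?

3

439 = 13·33 + 10   →  a_0 = 13
33 = 3·10 + 3   →  a_1 = 3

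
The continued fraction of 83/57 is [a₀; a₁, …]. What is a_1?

83 = 1·57 + 26   →  a_0 = 1
57 = 2·26 + 5   →  a_1 = 2

2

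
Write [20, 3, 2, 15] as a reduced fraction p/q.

Fold from the inside: start with 15/1.
  2 + 1/15 = 31/15
  3 + 15/31 = 108/31
  20 + 31/108 = 2191/108

2191/108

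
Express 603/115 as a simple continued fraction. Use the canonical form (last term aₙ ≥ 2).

603 = 5×115 + 28
115 = 4×28 + 3
28 = 9×3 + 1
3 = 3×1 + 0  (stop)
So 603/115 = [5; 4, 9, 3].

[5; 4, 9, 3]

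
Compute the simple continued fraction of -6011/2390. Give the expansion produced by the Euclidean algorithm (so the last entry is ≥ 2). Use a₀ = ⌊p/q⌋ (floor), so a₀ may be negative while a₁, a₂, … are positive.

-6011 = -3×2390 + 1159
2390 = 2×1159 + 72
1159 = 16×72 + 7
72 = 10×7 + 2
7 = 3×2 + 1
2 = 2×1 + 0  (stop)
So -6011/2390 = [-3; 2, 16, 10, 3, 2].

[-3; 2, 16, 10, 3, 2]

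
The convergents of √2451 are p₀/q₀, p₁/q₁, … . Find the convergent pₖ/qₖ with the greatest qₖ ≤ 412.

√2451 = [49; 1, 1, 32, 1, 1, 98, …] (period length 6).
Convergents:
  p_0/q_0 = 49/1
  p_1/q_1 = 50/1
  p_2/q_2 = 99/2
  p_3/q_3 = 3218/65
  p_4/q_4 = 3317/67
  p_5/q_5 = 6535/132
  p_6/q_6 = 643747/13003
q_5 = 132 ≤ 412 < 13003 = q_6, so the answer is 6535/132.

6535/132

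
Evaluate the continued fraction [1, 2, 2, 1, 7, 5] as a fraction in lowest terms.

395/277

Fold from the inside: start with 5/1.
  7 + 1/5 = 36/5
  1 + 5/36 = 41/36
  2 + 36/41 = 118/41
  2 + 41/118 = 277/118
  1 + 118/277 = 395/277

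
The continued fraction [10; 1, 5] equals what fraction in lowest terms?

Using pₖ = aₖpₖ₋₁ + pₖ₋₂ and qₖ = aₖqₖ₋₁ + qₖ₋₂:
  k=0: a=10, p=10, q=1
  k=1: a=1, p=11, q=1
  k=2: a=5, p=65, q=6

65/6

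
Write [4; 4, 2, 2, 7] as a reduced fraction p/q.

689/163

Fold from the inside: start with 7/1.
  2 + 1/7 = 15/7
  2 + 7/15 = 37/15
  4 + 15/37 = 163/37
  4 + 37/163 = 689/163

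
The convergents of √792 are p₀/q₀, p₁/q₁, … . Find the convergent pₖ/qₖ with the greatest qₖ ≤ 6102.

√792 = [28; 7, 56, …] (period length 2).
Convergents:
  p_0/q_0 = 28/1
  p_1/q_1 = 197/7
  p_2/q_2 = 11060/393
  p_3/q_3 = 77617/2758
  p_4/q_4 = 4357612/154841
q_3 = 2758 ≤ 6102 < 154841 = q_4, so the answer is 77617/2758.

77617/2758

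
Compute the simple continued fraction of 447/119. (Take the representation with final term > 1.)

447 = 3·119 + 90
119 = 1·90 + 29
90 = 3·29 + 3
29 = 9·3 + 2
3 = 1·2 + 1
2 = 2·1 + 0  (stop)
So 447/119 = [3; 1, 3, 9, 1, 2].

[3; 1, 3, 9, 1, 2]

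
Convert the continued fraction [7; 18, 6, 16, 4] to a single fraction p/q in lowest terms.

50493/7157

Using pₖ = aₖpₖ₋₁ + pₖ₋₂ and qₖ = aₖqₖ₋₁ + qₖ₋₂:
  k=0: a=7, p=7, q=1
  k=1: a=18, p=127, q=18
  k=2: a=6, p=769, q=109
  k=3: a=16, p=12431, q=1762
  k=4: a=4, p=50493, q=7157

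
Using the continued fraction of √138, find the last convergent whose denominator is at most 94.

√138 = [11; 1, 2, 1, 22, …] (period length 4).
Convergents:
  p_0/q_0 = 11/1
  p_1/q_1 = 12/1
  p_2/q_2 = 35/3
  p_3/q_3 = 47/4
  p_4/q_4 = 1069/91
  p_5/q_5 = 1116/95
q_4 = 91 ≤ 94 < 95 = q_5, so the answer is 1069/91.

1069/91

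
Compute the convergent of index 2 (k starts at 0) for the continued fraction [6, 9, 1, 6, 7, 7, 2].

Using pₖ = aₖpₖ₋₁ + pₖ₋₂, qₖ = aₖqₖ₋₁ + qₖ₋₂ (with p₋₁=1, p₋₂=0, q₋₁=0, q₋₂=1):
  k=0: a=6, p=6, q=1
  k=1: a=9, p=55, q=9
  k=2: a=1, p=61, q=10

61/10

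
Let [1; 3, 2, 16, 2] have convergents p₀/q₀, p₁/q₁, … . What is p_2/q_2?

9/7

Using pₖ = aₖpₖ₋₁ + pₖ₋₂, qₖ = aₖqₖ₋₁ + qₖ₋₂ (with p₋₁=1, p₋₂=0, q₋₁=0, q₋₂=1):
  k=0: a=1, p=1, q=1
  k=1: a=3, p=4, q=3
  k=2: a=2, p=9, q=7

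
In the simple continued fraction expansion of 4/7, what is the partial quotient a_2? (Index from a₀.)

1

4 = 0·7 + 4   →  a_0 = 0
7 = 1·4 + 3   →  a_1 = 1
4 = 1·3 + 1   →  a_2 = 1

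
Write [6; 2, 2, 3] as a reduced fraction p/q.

109/17

Fold from the inside: start with 3/1.
  2 + 1/3 = 7/3
  2 + 3/7 = 17/7
  6 + 7/17 = 109/17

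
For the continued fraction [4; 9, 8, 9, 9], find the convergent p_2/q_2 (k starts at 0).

300/73

Using pₖ = aₖpₖ₋₁ + pₖ₋₂, qₖ = aₖqₖ₋₁ + qₖ₋₂ (with p₋₁=1, p₋₂=0, q₋₁=0, q₋₂=1):
  k=0: a=4, p=4, q=1
  k=1: a=9, p=37, q=9
  k=2: a=8, p=300, q=73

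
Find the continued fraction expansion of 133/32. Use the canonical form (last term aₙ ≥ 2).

133 = 4·32 + 5
32 = 6·5 + 2
5 = 2·2 + 1
2 = 2·1 + 0  (stop)
So 133/32 = [4; 6, 2, 2].

[4; 6, 2, 2]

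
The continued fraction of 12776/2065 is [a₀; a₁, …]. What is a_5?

12776 = 6·2065 + 386   →  a_0 = 6
2065 = 5·386 + 135   →  a_1 = 5
386 = 2·135 + 116   →  a_2 = 2
135 = 1·116 + 19   →  a_3 = 1
116 = 6·19 + 2   →  a_4 = 6
19 = 9·2 + 1   →  a_5 = 9

9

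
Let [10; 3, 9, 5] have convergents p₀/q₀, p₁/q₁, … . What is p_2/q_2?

Using pₖ = aₖpₖ₋₁ + pₖ₋₂, qₖ = aₖqₖ₋₁ + qₖ₋₂ (with p₋₁=1, p₋₂=0, q₋₁=0, q₋₂=1):
  k=0: a=10, p=10, q=1
  k=1: a=3, p=31, q=3
  k=2: a=9, p=289, q=28

289/28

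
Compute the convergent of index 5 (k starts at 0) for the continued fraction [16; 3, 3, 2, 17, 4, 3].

26527/1627

Using pₖ = aₖpₖ₋₁ + pₖ₋₂, qₖ = aₖqₖ₋₁ + qₖ₋₂ (with p₋₁=1, p₋₂=0, q₋₁=0, q₋₂=1):
  k=0: a=16, p=16, q=1
  k=1: a=3, p=49, q=3
  k=2: a=3, p=163, q=10
  k=3: a=2, p=375, q=23
  k=4: a=17, p=6538, q=401
  k=5: a=4, p=26527, q=1627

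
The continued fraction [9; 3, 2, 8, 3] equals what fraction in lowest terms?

1709/184

Using pₖ = aₖpₖ₋₁ + pₖ₋₂ and qₖ = aₖqₖ₋₁ + qₖ₋₂:
  k=0: a=9, p=9, q=1
  k=1: a=3, p=28, q=3
  k=2: a=2, p=65, q=7
  k=3: a=8, p=548, q=59
  k=4: a=3, p=1709, q=184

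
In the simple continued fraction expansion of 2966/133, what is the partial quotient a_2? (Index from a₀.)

2966 = 22·133 + 40   →  a_0 = 22
133 = 3·40 + 13   →  a_1 = 3
40 = 3·13 + 1   →  a_2 = 3

3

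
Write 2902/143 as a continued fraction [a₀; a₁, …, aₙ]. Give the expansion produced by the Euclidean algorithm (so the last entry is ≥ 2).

2902 = 20·143 + 42
143 = 3·42 + 17
42 = 2·17 + 8
17 = 2·8 + 1
8 = 8·1 + 0  (stop)
So 2902/143 = [20; 3, 2, 2, 8].

[20; 3, 2, 2, 8]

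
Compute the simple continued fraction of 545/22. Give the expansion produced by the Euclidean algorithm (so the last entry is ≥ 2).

[24; 1, 3, 2, 2]

545 = 24×22 + 17
22 = 1×17 + 5
17 = 3×5 + 2
5 = 2×2 + 1
2 = 2×1 + 0  (stop)
So 545/22 = [24; 1, 3, 2, 2].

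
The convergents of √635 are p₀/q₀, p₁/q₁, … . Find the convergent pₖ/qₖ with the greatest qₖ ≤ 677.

√635 = [25; 5, 50, …] (period length 2).
Convergents:
  p_0/q_0 = 25/1
  p_1/q_1 = 126/5
  p_2/q_2 = 6325/251
  p_3/q_3 = 31751/1260
q_2 = 251 ≤ 677 < 1260 = q_3, so the answer is 6325/251.

6325/251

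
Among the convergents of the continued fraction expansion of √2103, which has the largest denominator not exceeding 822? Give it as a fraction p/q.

√2103 = [45; 1, 6, 15, 6, 1, 90, …] (period length 6).
Convergents:
  p_0/q_0 = 45/1
  p_1/q_1 = 46/1
  p_2/q_2 = 321/7
  p_3/q_3 = 4861/106
  p_4/q_4 = 29487/643
  p_5/q_5 = 34348/749
  p_6/q_6 = 3120807/68053
q_5 = 749 ≤ 822 < 68053 = q_6, so the answer is 34348/749.

34348/749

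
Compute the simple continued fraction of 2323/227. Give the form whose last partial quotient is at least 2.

2323 = 10*227 + 53
227 = 4*53 + 15
53 = 3*15 + 8
15 = 1*8 + 7
8 = 1*7 + 1
7 = 7*1 + 0  (stop)
So 2323/227 = [10; 4, 3, 1, 1, 7].

[10; 4, 3, 1, 1, 7]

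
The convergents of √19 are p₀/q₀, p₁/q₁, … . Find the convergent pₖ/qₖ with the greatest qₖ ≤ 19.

61/14

√19 = [4; 2, 1, 3, 1, 2, 8, …] (period length 6).
Convergents:
  p_0/q_0 = 4/1
  p_1/q_1 = 9/2
  p_2/q_2 = 13/3
  p_3/q_3 = 48/11
  p_4/q_4 = 61/14
  p_5/q_5 = 170/39
q_4 = 14 ≤ 19 < 39 = q_5, so the answer is 61/14.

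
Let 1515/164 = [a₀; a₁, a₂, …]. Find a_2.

4

1515 = 9·164 + 39   →  a_0 = 9
164 = 4·39 + 8   →  a_1 = 4
39 = 4·8 + 7   →  a_2 = 4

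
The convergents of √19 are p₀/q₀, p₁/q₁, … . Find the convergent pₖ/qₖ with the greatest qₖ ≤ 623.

1421/326

√19 = [4; 2, 1, 3, 1, 2, 8, …] (period length 6).
Convergents:
  p_0/q_0 = 4/1
  p_1/q_1 = 9/2
  p_2/q_2 = 13/3
  p_3/q_3 = 48/11
  p_4/q_4 = 61/14
  p_5/q_5 = 170/39
  p_6/q_6 = 1421/326
  p_7/q_7 = 3012/691
q_6 = 326 ≤ 623 < 691 = q_7, so the answer is 1421/326.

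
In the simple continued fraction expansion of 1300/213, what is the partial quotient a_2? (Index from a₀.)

1

1300 = 6·213 + 22   →  a_0 = 6
213 = 9·22 + 15   →  a_1 = 9
22 = 1·15 + 7   →  a_2 = 1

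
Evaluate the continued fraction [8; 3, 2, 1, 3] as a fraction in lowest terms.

307/37

Fold from the inside: start with 3/1.
  1 + 1/3 = 4/3
  2 + 3/4 = 11/4
  3 + 4/11 = 37/11
  8 + 11/37 = 307/37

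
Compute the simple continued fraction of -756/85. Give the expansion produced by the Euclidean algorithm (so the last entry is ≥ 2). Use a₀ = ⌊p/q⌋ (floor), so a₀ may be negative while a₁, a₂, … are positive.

-756 = -9·85 + 9
85 = 9·9 + 4
9 = 2·4 + 1
4 = 4·1 + 0  (stop)
So -756/85 = [-9; 9, 2, 4].

[-9; 9, 2, 4]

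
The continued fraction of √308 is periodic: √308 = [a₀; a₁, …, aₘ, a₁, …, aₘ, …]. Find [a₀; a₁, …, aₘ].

a₀ = ⌊√308⌋ = 17.
With m₀=0, d₀=1 and mₖ₊₁ = dₖaₖ − mₖ, dₖ₊₁ = (n − mₖ₊₁²)/dₖ, aₖ₊₁ = ⌊(a₀+mₖ₊₁)/dₖ₊₁⌋:
  k=1: m=17, d=19, a=1
  k=2: m=2, d=16, a=1
  k=3: m=14, d=7, a=4
  k=4: m=14, d=16, a=1
  k=5: m=2, d=19, a=1
  k=6: m=17, d=1, a=34
d=1 and a=2a₀=34 at k=6, so the next step gives (m, d) = (17, 19) again — its k=1 value — and the period has length 6.

[17; 1, 1, 4, 1, 1, 34]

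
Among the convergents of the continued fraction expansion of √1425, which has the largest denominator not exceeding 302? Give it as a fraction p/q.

11287/299

√1425 = [37; 1, 2, 1, 74, …] (period length 4).
Convergents:
  p_0/q_0 = 37/1
  p_1/q_1 = 38/1
  p_2/q_2 = 113/3
  p_3/q_3 = 151/4
  p_4/q_4 = 11287/299
  p_5/q_5 = 11438/303
q_4 = 299 ≤ 302 < 303 = q_5, so the answer is 11287/299.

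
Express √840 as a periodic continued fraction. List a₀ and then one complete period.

a₀ = ⌊√840⌋ = 28.
With m₀=0, d₀=1 and mₖ₊₁ = dₖaₖ − mₖ, dₖ₊₁ = (n − mₖ₊₁²)/dₖ, aₖ₊₁ = ⌊(a₀+mₖ₊₁)/dₖ₊₁⌋:
  k=1: m=28, d=56, a=1
  k=2: m=28, d=1, a=56
d=1 and a=2a₀=56 at k=2, so the next step gives (m, d) = (28, 56) again — its k=1 value — and the period has length 2.

[28; 1, 56]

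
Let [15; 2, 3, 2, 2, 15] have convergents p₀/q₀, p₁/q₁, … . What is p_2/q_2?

108/7

Using pₖ = aₖpₖ₋₁ + pₖ₋₂, qₖ = aₖqₖ₋₁ + qₖ₋₂ (with p₋₁=1, p₋₂=0, q₋₁=0, q₋₂=1):
  k=0: a=15, p=15, q=1
  k=1: a=2, p=31, q=2
  k=2: a=3, p=108, q=7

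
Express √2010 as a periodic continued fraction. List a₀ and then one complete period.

a₀ = ⌊√2010⌋ = 44.
With m₀=0, d₀=1 and mₖ₊₁ = dₖaₖ − mₖ, dₖ₊₁ = (n − mₖ₊₁²)/dₖ, aₖ₊₁ = ⌊(a₀+mₖ₊₁)/dₖ₊₁⌋:
  k=1: m=44, d=74, a=1
  k=2: m=30, d=15, a=4
  k=3: m=30, d=74, a=1
  k=4: m=44, d=1, a=88
d=1 and a=2a₀=88 at k=4, so the next step gives (m, d) = (44, 74) again — its k=1 value — and the period has length 4.

[44; 1, 4, 1, 88]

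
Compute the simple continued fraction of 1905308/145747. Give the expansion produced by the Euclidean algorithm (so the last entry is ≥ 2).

1905308 = 13*145747 + 10597
145747 = 13*10597 + 7986
10597 = 1*7986 + 2611
7986 = 3*2611 + 153
2611 = 17*153 + 10
153 = 15*10 + 3
10 = 3*3 + 1
3 = 3*1 + 0  (stop)
So 1905308/145747 = [13; 13, 1, 3, 17, 15, 3, 3].

[13; 13, 1, 3, 17, 15, 3, 3]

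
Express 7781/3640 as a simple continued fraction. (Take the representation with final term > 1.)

[2; 7, 3, 1, 3, 3, 2, 4]

7781 = 2*3640 + 501
3640 = 7*501 + 133
501 = 3*133 + 102
133 = 1*102 + 31
102 = 3*31 + 9
31 = 3*9 + 4
9 = 2*4 + 1
4 = 4*1 + 0  (stop)
So 7781/3640 = [2; 7, 3, 1, 3, 3, 2, 4].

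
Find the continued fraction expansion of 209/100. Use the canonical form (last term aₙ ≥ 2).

209 = 2×100 + 9
100 = 11×9 + 1
9 = 9×1 + 0  (stop)
So 209/100 = [2; 11, 9].

[2; 11, 9]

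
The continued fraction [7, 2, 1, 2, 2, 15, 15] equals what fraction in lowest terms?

Using pₖ = aₖpₖ₋₁ + pₖ₋₂ and qₖ = aₖqₖ₋₁ + qₖ₋₂:
  k=0: a=7, p=7, q=1
  k=1: a=2, p=15, q=2
  k=2: a=1, p=22, q=3
  k=3: a=2, p=59, q=8
  k=4: a=2, p=140, q=19
  k=5: a=15, p=2159, q=293
  k=6: a=15, p=32525, q=4414

32525/4414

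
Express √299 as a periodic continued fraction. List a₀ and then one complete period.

a₀ = ⌊√299⌋ = 17.
With m₀=0, d₀=1 and mₖ₊₁ = dₖaₖ − mₖ, dₖ₊₁ = (n − mₖ₊₁²)/dₖ, aₖ₊₁ = ⌊(a₀+mₖ₊₁)/dₖ₊₁⌋:
  k=1: m=17, d=10, a=3
  k=2: m=13, d=13, a=2
  k=3: m=13, d=10, a=3
  k=4: m=17, d=1, a=34
d=1 and a=2a₀=34 at k=4, so the next step gives (m, d) = (17, 10) again — its k=1 value — and the period has length 4.

[17; 3, 2, 3, 34]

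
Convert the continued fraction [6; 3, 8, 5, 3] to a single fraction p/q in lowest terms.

Fold from the inside: start with 3/1.
  5 + 1/3 = 16/3
  8 + 3/16 = 131/16
  3 + 16/131 = 409/131
  6 + 131/409 = 2585/409

2585/409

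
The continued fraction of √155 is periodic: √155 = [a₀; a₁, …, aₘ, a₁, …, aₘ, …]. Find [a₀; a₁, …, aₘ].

[12; 2, 4, 2, 24]

a₀ = ⌊√155⌋ = 12.
With m₀=0, d₀=1 and mₖ₊₁ = dₖaₖ − mₖ, dₖ₊₁ = (n − mₖ₊₁²)/dₖ, aₖ₊₁ = ⌊(a₀+mₖ₊₁)/dₖ₊₁⌋:
  k=1: m=12, d=11, a=2
  k=2: m=10, d=5, a=4
  k=3: m=10, d=11, a=2
  k=4: m=12, d=1, a=24
d=1 and a=2a₀=24 at k=4, so the next step gives (m, d) = (12, 11) again — its k=1 value — and the period has length 4.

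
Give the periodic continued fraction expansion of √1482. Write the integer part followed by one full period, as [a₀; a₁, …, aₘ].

[38; 2, 76]

a₀ = ⌊√1482⌋ = 38.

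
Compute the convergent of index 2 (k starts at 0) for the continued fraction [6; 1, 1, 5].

Using pₖ = aₖpₖ₋₁ + pₖ₋₂, qₖ = aₖqₖ₋₁ + qₖ₋₂ (with p₋₁=1, p₋₂=0, q₋₁=0, q₋₂=1):
  k=0: a=6, p=6, q=1
  k=1: a=1, p=7, q=1
  k=2: a=1, p=13, q=2

13/2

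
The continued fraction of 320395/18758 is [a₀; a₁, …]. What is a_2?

320395 = 17·18758 + 1509   →  a_0 = 17
18758 = 12·1509 + 650   →  a_1 = 12
1509 = 2·650 + 209   →  a_2 = 2

2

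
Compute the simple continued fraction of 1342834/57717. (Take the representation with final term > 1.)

1342834 = 23×57717 + 15343
57717 = 3×15343 + 11688
15343 = 1×11688 + 3655
11688 = 3×3655 + 723
3655 = 5×723 + 40
723 = 18×40 + 3
40 = 13×3 + 1
3 = 3×1 + 0  (stop)
So 1342834/57717 = [23; 3, 1, 3, 5, 18, 13, 3].

[23; 3, 1, 3, 5, 18, 13, 3]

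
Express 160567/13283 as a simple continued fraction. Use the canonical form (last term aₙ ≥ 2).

[12; 11, 2, 1, 10, 2, 17]

160567 = 12×13283 + 1171
13283 = 11×1171 + 402
1171 = 2×402 + 367
402 = 1×367 + 35
367 = 10×35 + 17
35 = 2×17 + 1
17 = 17×1 + 0  (stop)
So 160567/13283 = [12; 11, 2, 1, 10, 2, 17].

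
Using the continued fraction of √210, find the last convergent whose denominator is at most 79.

√210 = [14; 2, 28, …] (period length 2).
Convergents:
  p_0/q_0 = 14/1
  p_1/q_1 = 29/2
  p_2/q_2 = 826/57
  p_3/q_3 = 1681/116
q_2 = 57 ≤ 79 < 116 = q_3, so the answer is 826/57.

826/57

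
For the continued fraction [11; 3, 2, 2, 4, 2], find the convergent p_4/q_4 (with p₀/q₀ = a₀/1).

847/75

Using pₖ = aₖpₖ₋₁ + pₖ₋₂, qₖ = aₖqₖ₋₁ + qₖ₋₂ (with p₋₁=1, p₋₂=0, q₋₁=0, q₋₂=1):
  k=0: a=11, p=11, q=1
  k=1: a=3, p=34, q=3
  k=2: a=2, p=79, q=7
  k=3: a=2, p=192, q=17
  k=4: a=4, p=847, q=75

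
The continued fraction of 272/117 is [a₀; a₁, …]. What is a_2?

272 = 2·117 + 38   →  a_0 = 2
117 = 3·38 + 3   →  a_1 = 3
38 = 12·3 + 2   →  a_2 = 12

12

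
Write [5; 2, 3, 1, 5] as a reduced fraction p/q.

283/52

Fold from the inside: start with 5/1.
  1 + 1/5 = 6/5
  3 + 5/6 = 23/6
  2 + 6/23 = 52/23
  5 + 23/52 = 283/52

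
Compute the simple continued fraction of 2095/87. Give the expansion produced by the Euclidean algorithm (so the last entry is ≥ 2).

[24; 12, 2, 3]

2095 = 24*87 + 7
87 = 12*7 + 3
7 = 2*3 + 1
3 = 3*1 + 0  (stop)
So 2095/87 = [24; 12, 2, 3].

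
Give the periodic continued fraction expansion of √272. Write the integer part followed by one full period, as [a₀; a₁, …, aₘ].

[16; 2, 32]

a₀ = ⌊√272⌋ = 16.
With m₀=0, d₀=1 and mₖ₊₁ = dₖaₖ − mₖ, dₖ₊₁ = (n − mₖ₊₁²)/dₖ, aₖ₊₁ = ⌊(a₀+mₖ₊₁)/dₖ₊₁⌋:
  k=1: m=16, d=16, a=2
  k=2: m=16, d=1, a=32
d=1 and a=2a₀=32 at k=2, so the next step gives (m, d) = (16, 16) again — its k=1 value — and the period has length 2.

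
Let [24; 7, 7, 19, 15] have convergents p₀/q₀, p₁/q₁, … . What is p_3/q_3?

Using pₖ = aₖpₖ₋₁ + pₖ₋₂, qₖ = aₖqₖ₋₁ + qₖ₋₂ (with p₋₁=1, p₋₂=0, q₋₁=0, q₋₂=1):
  k=0: a=24, p=24, q=1
  k=1: a=7, p=169, q=7
  k=2: a=7, p=1207, q=50
  k=3: a=19, p=23102, q=957

23102/957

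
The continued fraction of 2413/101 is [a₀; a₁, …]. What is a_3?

5

2413 = 23·101 + 90   →  a_0 = 23
101 = 1·90 + 11   →  a_1 = 1
90 = 8·11 + 2   →  a_2 = 8
11 = 5·2 + 1   →  a_3 = 5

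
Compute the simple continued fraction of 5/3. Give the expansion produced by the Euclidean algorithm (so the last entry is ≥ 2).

[1; 1, 2]

5 = 1*3 + 2
3 = 1*2 + 1
2 = 2*1 + 0  (stop)
So 5/3 = [1; 1, 2].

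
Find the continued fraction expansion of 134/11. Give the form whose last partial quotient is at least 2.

134 = 12·11 + 2
11 = 5·2 + 1
2 = 2·1 + 0  (stop)
So 134/11 = [12; 5, 2].

[12; 5, 2]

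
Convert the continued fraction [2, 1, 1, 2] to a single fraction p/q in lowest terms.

Fold from the inside: start with 2/1.
  1 + 1/2 = 3/2
  1 + 2/3 = 5/3
  2 + 3/5 = 13/5

13/5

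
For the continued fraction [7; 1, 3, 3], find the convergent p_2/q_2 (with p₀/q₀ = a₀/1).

Using pₖ = aₖpₖ₋₁ + pₖ₋₂, qₖ = aₖqₖ₋₁ + qₖ₋₂ (with p₋₁=1, p₋₂=0, q₋₁=0, q₋₂=1):
  k=0: a=7, p=7, q=1
  k=1: a=1, p=8, q=1
  k=2: a=3, p=31, q=4

31/4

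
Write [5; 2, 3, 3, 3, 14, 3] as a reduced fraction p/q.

Fold from the inside: start with 3/1.
  14 + 1/3 = 43/3
  3 + 3/43 = 132/43
  3 + 43/132 = 439/132
  3 + 132/439 = 1449/439
  2 + 439/1449 = 3337/1449
  5 + 1449/3337 = 18134/3337

18134/3337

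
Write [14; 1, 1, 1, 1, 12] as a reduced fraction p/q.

920/63

Using pₖ = aₖpₖ₋₁ + pₖ₋₂ and qₖ = aₖqₖ₋₁ + qₖ₋₂:
  k=0: a=14, p=14, q=1
  k=1: a=1, p=15, q=1
  k=2: a=1, p=29, q=2
  k=3: a=1, p=44, q=3
  k=4: a=1, p=73, q=5
  k=5: a=12, p=920, q=63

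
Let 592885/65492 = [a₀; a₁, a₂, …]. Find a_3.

592885 = 9·65492 + 3457   →  a_0 = 9
65492 = 18·3457 + 3266   →  a_1 = 18
3457 = 1·3266 + 191   →  a_2 = 1
3266 = 17·191 + 19   →  a_3 = 17

17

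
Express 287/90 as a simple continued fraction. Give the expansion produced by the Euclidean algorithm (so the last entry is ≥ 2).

287 = 3×90 + 17
90 = 5×17 + 5
17 = 3×5 + 2
5 = 2×2 + 1
2 = 2×1 + 0  (stop)
So 287/90 = [3; 5, 3, 2, 2].

[3; 5, 3, 2, 2]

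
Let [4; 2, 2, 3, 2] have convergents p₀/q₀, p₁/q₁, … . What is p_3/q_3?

Using pₖ = aₖpₖ₋₁ + pₖ₋₂, qₖ = aₖqₖ₋₁ + qₖ₋₂ (with p₋₁=1, p₋₂=0, q₋₁=0, q₋₂=1):
  k=0: a=4, p=4, q=1
  k=1: a=2, p=9, q=2
  k=2: a=2, p=22, q=5
  k=3: a=3, p=75, q=17

75/17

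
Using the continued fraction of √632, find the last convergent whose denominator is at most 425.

√632 = [25; 7, 6, 7, 50, …] (period length 4).
Convergents:
  p_0/q_0 = 25/1
  p_1/q_1 = 176/7
  p_2/q_2 = 1081/43
  p_3/q_3 = 7743/308
  p_4/q_4 = 388231/15443
q_3 = 308 ≤ 425 < 15443 = q_4, so the answer is 7743/308.

7743/308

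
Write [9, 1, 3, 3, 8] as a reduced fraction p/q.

1055/108

Fold from the inside: start with 8/1.
  3 + 1/8 = 25/8
  3 + 8/25 = 83/25
  1 + 25/83 = 108/83
  9 + 83/108 = 1055/108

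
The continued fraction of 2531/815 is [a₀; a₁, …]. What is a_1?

2531 = 3·815 + 86   →  a_0 = 3
815 = 9·86 + 41   →  a_1 = 9

9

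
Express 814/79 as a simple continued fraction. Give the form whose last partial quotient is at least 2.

814 = 10×79 + 24
79 = 3×24 + 7
24 = 3×7 + 3
7 = 2×3 + 1
3 = 3×1 + 0  (stop)
So 814/79 = [10; 3, 3, 2, 3].

[10; 3, 3, 2, 3]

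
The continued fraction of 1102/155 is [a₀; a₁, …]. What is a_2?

1102 = 7·155 + 17   →  a_0 = 7
155 = 9·17 + 2   →  a_1 = 9
17 = 8·2 + 1   →  a_2 = 8

8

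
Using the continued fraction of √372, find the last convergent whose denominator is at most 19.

135/7

√372 = [19; 3, 2, 12, 2, 3, 38, …] (period length 6).
Convergents:
  p_0/q_0 = 19/1
  p_1/q_1 = 58/3
  p_2/q_2 = 135/7
  p_3/q_3 = 1678/87
q_2 = 7 ≤ 19 < 87 = q_3, so the answer is 135/7.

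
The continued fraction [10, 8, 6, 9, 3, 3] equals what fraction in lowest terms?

46938/4637

Fold from the inside: start with 3/1.
  3 + 1/3 = 10/3
  9 + 3/10 = 93/10
  6 + 10/93 = 568/93
  8 + 93/568 = 4637/568
  10 + 568/4637 = 46938/4637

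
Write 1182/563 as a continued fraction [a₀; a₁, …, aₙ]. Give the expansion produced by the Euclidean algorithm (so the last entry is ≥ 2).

[2; 10, 18, 1, 2]

1182 = 2×563 + 56
563 = 10×56 + 3
56 = 18×3 + 2
3 = 1×2 + 1
2 = 2×1 + 0  (stop)
So 1182/563 = [2; 10, 18, 1, 2].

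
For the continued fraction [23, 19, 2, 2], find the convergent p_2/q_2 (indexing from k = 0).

Using pₖ = aₖpₖ₋₁ + pₖ₋₂, qₖ = aₖqₖ₋₁ + qₖ₋₂ (with p₋₁=1, p₋₂=0, q₋₁=0, q₋₂=1):
  k=0: a=23, p=23, q=1
  k=1: a=19, p=438, q=19
  k=2: a=2, p=899, q=39

899/39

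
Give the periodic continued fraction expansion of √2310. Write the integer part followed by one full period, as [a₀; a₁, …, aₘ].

a₀ = ⌊√2310⌋ = 48.
With m₀=0, d₀=1 and mₖ₊₁ = dₖaₖ − mₖ, dₖ₊₁ = (n − mₖ₊₁²)/dₖ, aₖ₊₁ = ⌊(a₀+mₖ₊₁)/dₖ₊₁⌋:
  k=1: m=48, d=6, a=16
  k=2: m=48, d=1, a=96
d=1 and a=2a₀=96 at k=2, so the next step gives (m, d) = (48, 6) again — its k=1 value — and the period has length 2.

[48; 16, 96]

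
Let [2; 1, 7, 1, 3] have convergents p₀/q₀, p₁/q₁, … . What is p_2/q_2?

Using pₖ = aₖpₖ₋₁ + pₖ₋₂, qₖ = aₖqₖ₋₁ + qₖ₋₂ (with p₋₁=1, p₋₂=0, q₋₁=0, q₋₂=1):
  k=0: a=2, p=2, q=1
  k=1: a=1, p=3, q=1
  k=2: a=7, p=23, q=8

23/8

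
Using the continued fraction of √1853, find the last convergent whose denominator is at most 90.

√1853 = [43; 21, 1, 1, 21, 86, …] (period length 5).
Convergents:
  p_0/q_0 = 43/1
  p_1/q_1 = 904/21
  p_2/q_2 = 947/22
  p_3/q_3 = 1851/43
  p_4/q_4 = 39818/925
q_3 = 43 ≤ 90 < 925 = q_4, so the answer is 1851/43.

1851/43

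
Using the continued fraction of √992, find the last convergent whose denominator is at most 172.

3937/125

√992 = [31; 2, 62, …] (period length 2).
Convergents:
  p_0/q_0 = 31/1
  p_1/q_1 = 63/2
  p_2/q_2 = 3937/125
  p_3/q_3 = 7937/252
q_2 = 125 ≤ 172 < 252 = q_3, so the answer is 3937/125.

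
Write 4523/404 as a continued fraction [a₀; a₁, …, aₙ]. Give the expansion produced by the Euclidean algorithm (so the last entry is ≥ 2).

[11; 5, 8, 1, 3, 2]

4523 = 11·404 + 79
404 = 5·79 + 9
79 = 8·9 + 7
9 = 1·7 + 2
7 = 3·2 + 1
2 = 2·1 + 0  (stop)
So 4523/404 = [11; 5, 8, 1, 3, 2].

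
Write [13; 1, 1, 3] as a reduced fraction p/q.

Fold from the inside: start with 3/1.
  1 + 1/3 = 4/3
  1 + 3/4 = 7/4
  13 + 4/7 = 95/7

95/7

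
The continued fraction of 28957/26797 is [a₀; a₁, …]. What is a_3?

28957 = 1·26797 + 2160   →  a_0 = 1
26797 = 12·2160 + 877   →  a_1 = 12
2160 = 2·877 + 406   →  a_2 = 2
877 = 2·406 + 65   →  a_3 = 2

2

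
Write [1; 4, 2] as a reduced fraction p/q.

Fold from the inside: start with 2/1.
  4 + 1/2 = 9/2
  1 + 2/9 = 11/9

11/9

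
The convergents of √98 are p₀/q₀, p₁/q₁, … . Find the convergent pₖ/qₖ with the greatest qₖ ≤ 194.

1871/189

√98 = [9; 1, 8, 1, 18, …] (period length 4).
Convergents:
  p_0/q_0 = 9/1
  p_1/q_1 = 10/1
  p_2/q_2 = 89/9
  p_3/q_3 = 99/10
  p_4/q_4 = 1871/189
  p_5/q_5 = 1970/199
q_4 = 189 ≤ 194 < 199 = q_5, so the answer is 1871/189.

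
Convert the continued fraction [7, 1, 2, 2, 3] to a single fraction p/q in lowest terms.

Using pₖ = aₖpₖ₋₁ + pₖ₋₂ and qₖ = aₖqₖ₋₁ + qₖ₋₂:
  k=0: a=7, p=7, q=1
  k=1: a=1, p=8, q=1
  k=2: a=2, p=23, q=3
  k=3: a=2, p=54, q=7
  k=4: a=3, p=185, q=24

185/24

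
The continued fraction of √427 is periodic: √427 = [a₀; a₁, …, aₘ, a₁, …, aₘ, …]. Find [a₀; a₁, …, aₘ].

a₀ = ⌊√427⌋ = 20.
With m₀=0, d₀=1 and mₖ₊₁ = dₖaₖ − mₖ, dₖ₊₁ = (n − mₖ₊₁²)/dₖ, aₖ₊₁ = ⌊(a₀+mₖ₊₁)/dₖ₊₁⌋:
  k=1: m=20, d=27, a=1
  k=2: m=7, d=14, a=1
  k=3: m=7, d=27, a=1
  k=4: m=20, d=1, a=40
d=1 and a=2a₀=40 at k=4, so the next step gives (m, d) = (20, 27) again — its k=1 value — and the period has length 4.

[20; 1, 1, 1, 40]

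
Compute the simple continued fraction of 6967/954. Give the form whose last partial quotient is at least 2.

6967 = 7×954 + 289
954 = 3×289 + 87
289 = 3×87 + 28
87 = 3×28 + 3
28 = 9×3 + 1
3 = 3×1 + 0  (stop)
So 6967/954 = [7; 3, 3, 3, 9, 3].

[7; 3, 3, 3, 9, 3]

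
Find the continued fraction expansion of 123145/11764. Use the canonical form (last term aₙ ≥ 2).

[10; 2, 7, 3, 3, 9, 8]

123145 = 10*11764 + 5505
11764 = 2*5505 + 754
5505 = 7*754 + 227
754 = 3*227 + 73
227 = 3*73 + 8
73 = 9*8 + 1
8 = 8*1 + 0  (stop)
So 123145/11764 = [10; 2, 7, 3, 3, 9, 8].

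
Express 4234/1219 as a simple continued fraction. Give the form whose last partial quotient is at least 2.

[3; 2, 8, 1, 7, 8]

4234 = 3·1219 + 577
1219 = 2·577 + 65
577 = 8·65 + 57
65 = 1·57 + 8
57 = 7·8 + 1
8 = 8·1 + 0  (stop)
So 4234/1219 = [3; 2, 8, 1, 7, 8].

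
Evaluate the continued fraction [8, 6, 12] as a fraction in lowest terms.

596/73

Fold from the inside: start with 12/1.
  6 + 1/12 = 73/12
  8 + 12/73 = 596/73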